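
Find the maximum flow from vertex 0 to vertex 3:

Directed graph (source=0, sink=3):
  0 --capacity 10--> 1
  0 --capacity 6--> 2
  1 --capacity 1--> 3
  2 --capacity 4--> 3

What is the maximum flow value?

Computing max flow:
  Flow on (0->1): 1/10
  Flow on (0->2): 4/6
  Flow on (1->3): 1/1
  Flow on (2->3): 4/4
Maximum flow = 5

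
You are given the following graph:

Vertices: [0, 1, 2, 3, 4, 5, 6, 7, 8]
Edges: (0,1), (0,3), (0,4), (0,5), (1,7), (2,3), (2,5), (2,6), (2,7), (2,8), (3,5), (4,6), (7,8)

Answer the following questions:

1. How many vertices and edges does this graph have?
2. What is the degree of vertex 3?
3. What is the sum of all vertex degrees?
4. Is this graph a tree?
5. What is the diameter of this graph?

Count: 9 vertices, 13 edges.
Vertex 3 has neighbors [0, 2, 5], degree = 3.
Handshaking lemma: 2 * 13 = 26.
A tree on 9 vertices has 8 edges. This graph has 13 edges (5 extra). Not a tree.
Diameter (longest shortest path) = 3.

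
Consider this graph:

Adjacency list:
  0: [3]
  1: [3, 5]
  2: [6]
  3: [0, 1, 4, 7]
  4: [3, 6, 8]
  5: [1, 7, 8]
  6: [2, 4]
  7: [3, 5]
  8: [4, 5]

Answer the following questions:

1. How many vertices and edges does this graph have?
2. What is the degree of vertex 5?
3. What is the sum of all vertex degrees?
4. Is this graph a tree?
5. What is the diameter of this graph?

Count: 9 vertices, 10 edges.
Vertex 5 has neighbors [1, 7, 8], degree = 3.
Handshaking lemma: 2 * 10 = 20.
A tree on 9 vertices has 8 edges. This graph has 10 edges (2 extra). Not a tree.
Diameter (longest shortest path) = 4.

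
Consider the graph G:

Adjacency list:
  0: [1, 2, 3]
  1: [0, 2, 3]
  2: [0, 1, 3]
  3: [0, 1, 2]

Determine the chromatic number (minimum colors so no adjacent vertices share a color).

The graph has a maximum clique of size 4 (lower bound on chromatic number).
A valid 4-coloring: {0: 0, 1: 1, 2: 2, 3: 3}.
Chromatic number = 4.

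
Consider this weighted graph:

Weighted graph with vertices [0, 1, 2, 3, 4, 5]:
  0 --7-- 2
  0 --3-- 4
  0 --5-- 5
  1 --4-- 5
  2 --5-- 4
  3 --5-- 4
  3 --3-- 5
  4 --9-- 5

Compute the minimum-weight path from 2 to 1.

Using Dijkstra's algorithm from vertex 2:
Shortest path: 2 -> 0 -> 5 -> 1
Total weight: 7 + 5 + 4 = 16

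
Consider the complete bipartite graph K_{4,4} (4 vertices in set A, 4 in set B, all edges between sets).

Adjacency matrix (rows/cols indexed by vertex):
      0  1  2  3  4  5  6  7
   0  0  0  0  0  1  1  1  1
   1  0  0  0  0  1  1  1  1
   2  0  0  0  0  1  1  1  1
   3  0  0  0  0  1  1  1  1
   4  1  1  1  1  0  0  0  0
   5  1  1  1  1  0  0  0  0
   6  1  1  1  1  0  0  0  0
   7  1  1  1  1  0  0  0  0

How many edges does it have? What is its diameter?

K_{4,4} has 4 * 4 = 16 edges.
Any vertex reaches any opposite-side vertex in 1 step; same-side vertices reach in 2 steps via any opposite-side vertex.
Diameter = 2.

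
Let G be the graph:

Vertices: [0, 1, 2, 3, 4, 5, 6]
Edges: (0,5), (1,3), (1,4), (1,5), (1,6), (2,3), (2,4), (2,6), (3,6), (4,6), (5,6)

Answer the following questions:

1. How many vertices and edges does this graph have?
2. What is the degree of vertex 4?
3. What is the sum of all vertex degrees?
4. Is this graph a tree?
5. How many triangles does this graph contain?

Count: 7 vertices, 11 edges.
Vertex 4 has neighbors [1, 2, 6], degree = 3.
Handshaking lemma: 2 * 11 = 22.
A tree on 7 vertices has 6 edges. This graph has 11 edges (5 extra). Not a tree.
Number of triangles = 5.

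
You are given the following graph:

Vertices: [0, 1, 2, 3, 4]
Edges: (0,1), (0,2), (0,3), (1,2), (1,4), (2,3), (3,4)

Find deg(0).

Vertex 0 has neighbors [1, 2, 3], so deg(0) = 3.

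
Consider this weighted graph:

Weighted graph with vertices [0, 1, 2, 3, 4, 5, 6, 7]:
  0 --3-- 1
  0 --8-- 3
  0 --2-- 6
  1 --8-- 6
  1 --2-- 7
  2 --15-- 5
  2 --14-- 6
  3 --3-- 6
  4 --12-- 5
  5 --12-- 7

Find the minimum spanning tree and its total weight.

Applying Kruskal's algorithm (sort edges by weight, add if no cycle):
  Add (0,6) w=2
  Add (1,7) w=2
  Add (0,1) w=3
  Add (3,6) w=3
  Skip (0,3) w=8 (creates cycle)
  Skip (1,6) w=8 (creates cycle)
  Add (4,5) w=12
  Add (5,7) w=12
  Add (2,6) w=14
  Skip (2,5) w=15 (creates cycle)
MST weight = 48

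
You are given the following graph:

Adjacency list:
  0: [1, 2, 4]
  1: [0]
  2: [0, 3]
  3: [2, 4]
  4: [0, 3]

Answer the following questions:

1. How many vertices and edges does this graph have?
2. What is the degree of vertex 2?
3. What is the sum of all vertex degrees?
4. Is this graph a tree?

Count: 5 vertices, 5 edges.
Vertex 2 has neighbors [0, 3], degree = 2.
Handshaking lemma: 2 * 5 = 10.
A tree on 5 vertices has 4 edges. This graph has 5 edges (1 extra). Not a tree.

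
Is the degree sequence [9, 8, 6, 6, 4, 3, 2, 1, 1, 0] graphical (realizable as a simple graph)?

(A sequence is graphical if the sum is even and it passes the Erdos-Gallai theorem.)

Sum of degrees = 40. Sum is even but fails Erdos-Gallai. The sequence is NOT graphical.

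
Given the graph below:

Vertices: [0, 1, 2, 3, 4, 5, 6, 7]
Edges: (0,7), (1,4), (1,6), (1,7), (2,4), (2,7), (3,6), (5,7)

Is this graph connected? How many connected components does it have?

Checking connectivity: the graph has 1 connected component(s).
All vertices are reachable from each other. The graph IS connected.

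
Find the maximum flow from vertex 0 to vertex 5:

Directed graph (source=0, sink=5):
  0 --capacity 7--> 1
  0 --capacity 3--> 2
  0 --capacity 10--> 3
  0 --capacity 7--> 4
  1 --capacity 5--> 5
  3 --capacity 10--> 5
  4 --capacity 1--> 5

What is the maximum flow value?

Computing max flow:
  Flow on (0->1): 5/7
  Flow on (0->3): 10/10
  Flow on (0->4): 1/7
  Flow on (1->5): 5/5
  Flow on (3->5): 10/10
  Flow on (4->5): 1/1
Maximum flow = 16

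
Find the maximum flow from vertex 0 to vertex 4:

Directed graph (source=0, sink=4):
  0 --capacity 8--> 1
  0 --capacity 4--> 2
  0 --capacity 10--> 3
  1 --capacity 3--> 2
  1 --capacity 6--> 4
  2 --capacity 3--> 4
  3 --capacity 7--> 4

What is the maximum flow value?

Computing max flow:
  Flow on (0->1): 6/8
  Flow on (0->2): 3/4
  Flow on (0->3): 7/10
  Flow on (1->4): 6/6
  Flow on (2->4): 3/3
  Flow on (3->4): 7/7
Maximum flow = 16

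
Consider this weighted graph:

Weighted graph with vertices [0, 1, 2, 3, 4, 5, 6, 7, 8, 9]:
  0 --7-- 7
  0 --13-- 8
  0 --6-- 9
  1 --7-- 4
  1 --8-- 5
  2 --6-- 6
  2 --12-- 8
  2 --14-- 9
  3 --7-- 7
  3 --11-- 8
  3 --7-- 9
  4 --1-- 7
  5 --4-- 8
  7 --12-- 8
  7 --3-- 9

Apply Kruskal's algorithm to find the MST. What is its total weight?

Applying Kruskal's algorithm (sort edges by weight, add if no cycle):
  Add (4,7) w=1
  Add (7,9) w=3
  Add (5,8) w=4
  Add (0,9) w=6
  Add (2,6) w=6
  Skip (0,7) w=7 (creates cycle)
  Add (1,4) w=7
  Add (3,7) w=7
  Skip (3,9) w=7 (creates cycle)
  Add (1,5) w=8
  Skip (3,8) w=11 (creates cycle)
  Add (2,8) w=12
  Skip (7,8) w=12 (creates cycle)
  Skip (0,8) w=13 (creates cycle)
  Skip (2,9) w=14 (creates cycle)
MST weight = 54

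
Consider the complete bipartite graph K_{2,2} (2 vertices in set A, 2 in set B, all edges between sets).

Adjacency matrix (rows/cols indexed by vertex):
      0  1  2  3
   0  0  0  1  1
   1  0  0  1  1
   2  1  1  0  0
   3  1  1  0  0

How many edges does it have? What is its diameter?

K_{2,2} has 2 * 2 = 4 edges.
Any vertex reaches any opposite-side vertex in 1 step; same-side vertices reach in 2 steps via any opposite-side vertex.
Diameter = 2.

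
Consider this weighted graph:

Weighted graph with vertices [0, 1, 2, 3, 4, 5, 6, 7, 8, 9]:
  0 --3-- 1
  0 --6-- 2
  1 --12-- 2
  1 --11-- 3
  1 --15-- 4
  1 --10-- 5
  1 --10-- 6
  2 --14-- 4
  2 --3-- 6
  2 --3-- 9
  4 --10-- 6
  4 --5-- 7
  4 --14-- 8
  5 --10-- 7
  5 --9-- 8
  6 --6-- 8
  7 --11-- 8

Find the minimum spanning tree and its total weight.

Applying Kruskal's algorithm (sort edges by weight, add if no cycle):
  Add (0,1) w=3
  Add (2,9) w=3
  Add (2,6) w=3
  Add (4,7) w=5
  Add (0,2) w=6
  Add (6,8) w=6
  Add (5,8) w=9
  Skip (1,6) w=10 (creates cycle)
  Skip (1,5) w=10 (creates cycle)
  Add (4,6) w=10
  Skip (5,7) w=10 (creates cycle)
  Add (1,3) w=11
  Skip (7,8) w=11 (creates cycle)
  Skip (1,2) w=12 (creates cycle)
  Skip (2,4) w=14 (creates cycle)
  Skip (4,8) w=14 (creates cycle)
  Skip (1,4) w=15 (creates cycle)
MST weight = 56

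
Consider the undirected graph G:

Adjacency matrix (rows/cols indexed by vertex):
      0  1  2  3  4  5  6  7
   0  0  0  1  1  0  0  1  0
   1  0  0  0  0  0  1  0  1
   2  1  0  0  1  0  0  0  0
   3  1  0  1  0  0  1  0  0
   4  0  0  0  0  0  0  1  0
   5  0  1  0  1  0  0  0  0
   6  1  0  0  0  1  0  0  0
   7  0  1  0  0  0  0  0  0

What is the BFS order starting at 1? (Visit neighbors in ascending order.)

BFS from vertex 1 (neighbors processed in ascending order):
Visit order: 1, 5, 7, 3, 0, 2, 6, 4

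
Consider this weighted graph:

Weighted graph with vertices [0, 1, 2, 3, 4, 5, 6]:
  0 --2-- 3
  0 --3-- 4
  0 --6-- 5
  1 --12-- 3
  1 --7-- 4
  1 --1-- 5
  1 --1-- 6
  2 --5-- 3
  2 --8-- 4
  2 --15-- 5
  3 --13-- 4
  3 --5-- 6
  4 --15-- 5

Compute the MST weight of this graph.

Applying Kruskal's algorithm (sort edges by weight, add if no cycle):
  Add (1,6) w=1
  Add (1,5) w=1
  Add (0,3) w=2
  Add (0,4) w=3
  Add (2,3) w=5
  Add (3,6) w=5
  Skip (0,5) w=6 (creates cycle)
  Skip (1,4) w=7 (creates cycle)
  Skip (2,4) w=8 (creates cycle)
  Skip (1,3) w=12 (creates cycle)
  Skip (3,4) w=13 (creates cycle)
  Skip (2,5) w=15 (creates cycle)
  Skip (4,5) w=15 (creates cycle)
MST weight = 17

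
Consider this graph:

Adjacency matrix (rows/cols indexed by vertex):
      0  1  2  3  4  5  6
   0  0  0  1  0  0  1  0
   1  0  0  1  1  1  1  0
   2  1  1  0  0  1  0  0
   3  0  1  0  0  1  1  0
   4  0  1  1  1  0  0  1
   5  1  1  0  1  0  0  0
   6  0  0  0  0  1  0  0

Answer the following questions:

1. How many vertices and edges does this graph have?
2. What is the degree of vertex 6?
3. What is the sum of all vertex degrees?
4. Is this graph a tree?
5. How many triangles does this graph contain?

Count: 7 vertices, 10 edges.
Vertex 6 has neighbors [4], degree = 1.
Handshaking lemma: 2 * 10 = 20.
A tree on 7 vertices has 6 edges. This graph has 10 edges (4 extra). Not a tree.
Number of triangles = 3.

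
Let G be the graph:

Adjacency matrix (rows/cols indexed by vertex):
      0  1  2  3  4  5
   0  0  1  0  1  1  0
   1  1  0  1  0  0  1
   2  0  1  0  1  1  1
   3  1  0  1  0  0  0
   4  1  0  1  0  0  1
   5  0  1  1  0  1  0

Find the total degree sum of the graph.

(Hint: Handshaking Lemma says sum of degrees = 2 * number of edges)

Count edges: 9 edges.
By Handshaking Lemma: sum of degrees = 2 * 9 = 18.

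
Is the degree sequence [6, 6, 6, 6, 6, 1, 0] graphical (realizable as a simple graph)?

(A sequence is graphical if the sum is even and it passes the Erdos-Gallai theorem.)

Sum of degrees = 31. Sum is odd, so the sequence is NOT graphical.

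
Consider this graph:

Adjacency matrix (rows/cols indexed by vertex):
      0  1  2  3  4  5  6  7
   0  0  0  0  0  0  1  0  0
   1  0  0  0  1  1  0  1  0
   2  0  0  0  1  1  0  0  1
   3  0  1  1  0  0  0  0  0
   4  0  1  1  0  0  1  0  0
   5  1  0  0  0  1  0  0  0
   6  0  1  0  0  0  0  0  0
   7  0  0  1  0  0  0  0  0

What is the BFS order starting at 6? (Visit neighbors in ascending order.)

BFS from vertex 6 (neighbors processed in ascending order):
Visit order: 6, 1, 3, 4, 2, 5, 7, 0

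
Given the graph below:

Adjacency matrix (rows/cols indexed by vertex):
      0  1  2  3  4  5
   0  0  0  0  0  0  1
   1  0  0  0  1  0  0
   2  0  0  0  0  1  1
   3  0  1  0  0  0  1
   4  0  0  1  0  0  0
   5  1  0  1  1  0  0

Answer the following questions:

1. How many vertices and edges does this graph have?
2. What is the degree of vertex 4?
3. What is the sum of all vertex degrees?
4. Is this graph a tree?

Count: 6 vertices, 5 edges.
Vertex 4 has neighbors [2], degree = 1.
Handshaking lemma: 2 * 5 = 10.
A graph is a tree iff it is connected and has exactly n-1 edges. This graph is connected (all 6 vertices in one component) and has 6-1 = 5 edges. It is a tree.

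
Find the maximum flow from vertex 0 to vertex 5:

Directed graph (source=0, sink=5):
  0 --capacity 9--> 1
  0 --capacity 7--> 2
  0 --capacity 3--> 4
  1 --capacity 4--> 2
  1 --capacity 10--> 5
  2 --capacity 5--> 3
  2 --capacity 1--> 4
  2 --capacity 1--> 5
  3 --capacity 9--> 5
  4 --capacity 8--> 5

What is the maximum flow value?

Computing max flow:
  Flow on (0->1): 9/9
  Flow on (0->2): 7/7
  Flow on (0->4): 3/3
  Flow on (1->5): 9/10
  Flow on (2->3): 5/5
  Flow on (2->4): 1/1
  Flow on (2->5): 1/1
  Flow on (3->5): 5/9
  Flow on (4->5): 4/8
Maximum flow = 19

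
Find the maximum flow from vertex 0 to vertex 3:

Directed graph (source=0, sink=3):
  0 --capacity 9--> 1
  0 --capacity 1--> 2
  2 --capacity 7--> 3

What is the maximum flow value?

Computing max flow:
  Flow on (0->2): 1/1
  Flow on (2->3): 1/7
Maximum flow = 1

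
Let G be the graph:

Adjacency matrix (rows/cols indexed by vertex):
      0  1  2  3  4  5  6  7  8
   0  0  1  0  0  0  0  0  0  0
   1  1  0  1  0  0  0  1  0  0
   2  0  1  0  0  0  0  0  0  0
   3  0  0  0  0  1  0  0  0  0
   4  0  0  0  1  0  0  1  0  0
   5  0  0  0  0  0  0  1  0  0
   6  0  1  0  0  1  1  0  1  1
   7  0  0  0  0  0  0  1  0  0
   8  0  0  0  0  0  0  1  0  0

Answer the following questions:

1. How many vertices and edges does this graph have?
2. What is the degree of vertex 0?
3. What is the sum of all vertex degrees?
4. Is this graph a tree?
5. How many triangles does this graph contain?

Count: 9 vertices, 8 edges.
Vertex 0 has neighbors [1], degree = 1.
Handshaking lemma: 2 * 8 = 16.
A graph is a tree iff it is connected and has exactly n-1 edges. This graph is connected (all 9 vertices in one component) and has 9-1 = 8 edges. It is a tree.
Number of triangles = 0.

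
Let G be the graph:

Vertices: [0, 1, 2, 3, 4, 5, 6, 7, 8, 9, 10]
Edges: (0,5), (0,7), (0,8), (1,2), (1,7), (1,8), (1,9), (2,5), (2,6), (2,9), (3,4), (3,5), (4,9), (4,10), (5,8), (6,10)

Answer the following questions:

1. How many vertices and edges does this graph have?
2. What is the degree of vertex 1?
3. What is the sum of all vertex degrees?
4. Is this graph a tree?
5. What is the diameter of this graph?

Count: 11 vertices, 16 edges.
Vertex 1 has neighbors [2, 7, 8, 9], degree = 4.
Handshaking lemma: 2 * 16 = 32.
A tree on 11 vertices has 10 edges. This graph has 16 edges (6 extra). Not a tree.
Diameter (longest shortest path) = 4.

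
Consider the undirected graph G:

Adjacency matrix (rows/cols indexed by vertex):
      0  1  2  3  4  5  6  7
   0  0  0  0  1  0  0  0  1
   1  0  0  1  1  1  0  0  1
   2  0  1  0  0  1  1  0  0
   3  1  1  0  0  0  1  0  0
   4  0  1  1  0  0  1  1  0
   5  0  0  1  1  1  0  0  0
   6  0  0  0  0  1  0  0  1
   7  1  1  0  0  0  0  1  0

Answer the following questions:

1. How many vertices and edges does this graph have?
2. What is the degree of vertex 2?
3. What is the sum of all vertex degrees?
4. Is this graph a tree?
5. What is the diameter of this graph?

Count: 8 vertices, 12 edges.
Vertex 2 has neighbors [1, 4, 5], degree = 3.
Handshaking lemma: 2 * 12 = 24.
A tree on 8 vertices has 7 edges. This graph has 12 edges (5 extra). Not a tree.
Diameter (longest shortest path) = 3.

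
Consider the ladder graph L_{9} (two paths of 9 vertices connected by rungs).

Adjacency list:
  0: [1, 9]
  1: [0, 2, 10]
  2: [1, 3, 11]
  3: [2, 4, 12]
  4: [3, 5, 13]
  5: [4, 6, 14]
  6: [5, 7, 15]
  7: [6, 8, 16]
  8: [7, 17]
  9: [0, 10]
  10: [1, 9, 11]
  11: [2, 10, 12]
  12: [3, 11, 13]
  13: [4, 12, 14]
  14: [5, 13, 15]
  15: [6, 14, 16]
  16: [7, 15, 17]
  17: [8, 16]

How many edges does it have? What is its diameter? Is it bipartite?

Ladder graph L_{9}: 9 rungs + 2 * (9-1) path edges = 9 + 16 = 25 edges.
Diameter = 9.
Ladder graphs are bipartite (alternating coloring along each path).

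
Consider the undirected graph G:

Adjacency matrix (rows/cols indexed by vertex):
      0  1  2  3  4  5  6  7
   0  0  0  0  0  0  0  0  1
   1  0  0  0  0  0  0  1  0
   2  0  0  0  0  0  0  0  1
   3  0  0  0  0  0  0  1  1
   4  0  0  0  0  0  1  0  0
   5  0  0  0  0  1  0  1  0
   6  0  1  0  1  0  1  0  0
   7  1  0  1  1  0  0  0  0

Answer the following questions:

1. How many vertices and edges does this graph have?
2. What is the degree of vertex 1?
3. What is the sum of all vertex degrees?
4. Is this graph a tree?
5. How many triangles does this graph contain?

Count: 8 vertices, 7 edges.
Vertex 1 has neighbors [6], degree = 1.
Handshaking lemma: 2 * 7 = 14.
A graph is a tree iff it is connected and has exactly n-1 edges. This graph is connected (all 8 vertices in one component) and has 8-1 = 7 edges. It is a tree.
Number of triangles = 0.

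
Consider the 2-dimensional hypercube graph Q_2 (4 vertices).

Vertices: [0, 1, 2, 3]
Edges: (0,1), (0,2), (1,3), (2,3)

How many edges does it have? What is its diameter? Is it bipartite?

The 2-dimensional hypercube Q_2 has 4 vertices and each vertex has degree 2.
Total edges = 4 * 2 / 2 = 4.
Diameter = 2 (max Hamming distance between binary labels).
Hypercubes are bipartite (partition by parity of binary representation).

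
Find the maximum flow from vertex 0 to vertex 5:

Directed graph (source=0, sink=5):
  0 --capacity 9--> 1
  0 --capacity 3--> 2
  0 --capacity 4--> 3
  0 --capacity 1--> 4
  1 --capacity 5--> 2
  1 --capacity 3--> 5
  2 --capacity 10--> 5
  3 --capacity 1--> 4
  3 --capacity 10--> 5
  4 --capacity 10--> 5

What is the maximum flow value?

Computing max flow:
  Flow on (0->1): 8/9
  Flow on (0->2): 3/3
  Flow on (0->3): 4/4
  Flow on (0->4): 1/1
  Flow on (1->2): 5/5
  Flow on (1->5): 3/3
  Flow on (2->5): 8/10
  Flow on (3->5): 4/10
  Flow on (4->5): 1/10
Maximum flow = 16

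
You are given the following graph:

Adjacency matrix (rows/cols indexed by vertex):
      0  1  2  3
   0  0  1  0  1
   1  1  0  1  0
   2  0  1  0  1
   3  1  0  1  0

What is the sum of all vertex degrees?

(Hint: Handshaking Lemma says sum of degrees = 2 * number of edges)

Count edges: 4 edges.
By Handshaking Lemma: sum of degrees = 2 * 4 = 8.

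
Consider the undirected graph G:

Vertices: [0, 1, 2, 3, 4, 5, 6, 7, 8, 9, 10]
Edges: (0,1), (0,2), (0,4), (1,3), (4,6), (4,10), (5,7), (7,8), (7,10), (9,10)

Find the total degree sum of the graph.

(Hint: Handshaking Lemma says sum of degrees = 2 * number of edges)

Count edges: 10 edges.
By Handshaking Lemma: sum of degrees = 2 * 10 = 20.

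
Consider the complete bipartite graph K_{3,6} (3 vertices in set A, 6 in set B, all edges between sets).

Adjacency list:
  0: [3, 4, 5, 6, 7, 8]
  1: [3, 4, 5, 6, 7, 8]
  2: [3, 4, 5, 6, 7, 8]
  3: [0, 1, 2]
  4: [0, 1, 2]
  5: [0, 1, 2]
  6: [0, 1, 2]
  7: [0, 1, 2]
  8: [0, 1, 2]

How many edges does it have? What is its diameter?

K_{3,6} has 3 * 6 = 18 edges.
Any vertex reaches any opposite-side vertex in 1 step; same-side vertices reach in 2 steps via any opposite-side vertex.
Diameter = 2.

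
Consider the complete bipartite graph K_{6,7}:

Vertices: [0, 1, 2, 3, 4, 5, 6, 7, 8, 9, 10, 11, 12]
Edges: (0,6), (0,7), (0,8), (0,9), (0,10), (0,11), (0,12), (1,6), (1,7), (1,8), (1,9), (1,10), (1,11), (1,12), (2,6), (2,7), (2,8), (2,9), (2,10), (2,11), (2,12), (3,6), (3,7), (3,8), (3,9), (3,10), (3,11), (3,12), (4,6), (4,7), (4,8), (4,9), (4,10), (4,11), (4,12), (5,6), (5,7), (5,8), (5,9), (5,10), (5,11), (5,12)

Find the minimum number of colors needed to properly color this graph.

K_{6,7} is bipartite: vertices split into two independent sets of size 6 and 7.
Color one set 0, the other 1. No adjacent vertices share a color.
Chromatic number = 2.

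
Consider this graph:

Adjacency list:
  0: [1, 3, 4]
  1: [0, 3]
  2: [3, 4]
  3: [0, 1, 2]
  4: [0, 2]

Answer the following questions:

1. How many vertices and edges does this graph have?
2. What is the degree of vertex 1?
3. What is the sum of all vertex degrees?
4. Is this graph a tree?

Count: 5 vertices, 6 edges.
Vertex 1 has neighbors [0, 3], degree = 2.
Handshaking lemma: 2 * 6 = 12.
A tree on 5 vertices has 4 edges. This graph has 6 edges (2 extra). Not a tree.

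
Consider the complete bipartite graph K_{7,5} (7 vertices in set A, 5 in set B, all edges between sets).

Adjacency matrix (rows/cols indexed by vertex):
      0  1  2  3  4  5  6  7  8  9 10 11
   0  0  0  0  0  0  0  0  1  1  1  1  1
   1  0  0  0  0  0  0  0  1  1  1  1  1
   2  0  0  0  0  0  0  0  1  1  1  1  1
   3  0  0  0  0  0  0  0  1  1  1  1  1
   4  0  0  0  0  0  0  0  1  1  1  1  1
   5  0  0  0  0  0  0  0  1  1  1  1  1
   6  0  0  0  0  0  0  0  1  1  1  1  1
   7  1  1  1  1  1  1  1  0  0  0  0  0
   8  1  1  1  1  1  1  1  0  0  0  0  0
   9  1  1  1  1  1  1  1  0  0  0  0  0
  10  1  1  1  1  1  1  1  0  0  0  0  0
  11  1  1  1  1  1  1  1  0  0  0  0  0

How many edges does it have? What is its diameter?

K_{7,5} has 7 * 5 = 35 edges.
Any vertex reaches any opposite-side vertex in 1 step; same-side vertices reach in 2 steps via any opposite-side vertex.
Diameter = 2.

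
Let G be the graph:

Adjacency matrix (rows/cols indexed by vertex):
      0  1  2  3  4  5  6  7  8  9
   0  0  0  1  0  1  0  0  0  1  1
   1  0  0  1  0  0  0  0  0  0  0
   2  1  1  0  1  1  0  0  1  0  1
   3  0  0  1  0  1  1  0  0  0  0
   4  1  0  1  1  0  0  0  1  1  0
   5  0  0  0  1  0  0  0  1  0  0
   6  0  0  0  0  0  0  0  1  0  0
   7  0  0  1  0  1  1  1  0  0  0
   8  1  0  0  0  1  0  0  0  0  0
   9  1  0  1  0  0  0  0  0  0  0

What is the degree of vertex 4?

Vertex 4 has neighbors [0, 2, 3, 7, 8], so deg(4) = 5.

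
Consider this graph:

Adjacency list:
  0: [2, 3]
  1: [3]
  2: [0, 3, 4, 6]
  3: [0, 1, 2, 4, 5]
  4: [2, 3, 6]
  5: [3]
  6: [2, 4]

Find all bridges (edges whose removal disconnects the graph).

A bridge is an edge whose removal increases the number of connected components.
Bridges found: (1,3), (3,5)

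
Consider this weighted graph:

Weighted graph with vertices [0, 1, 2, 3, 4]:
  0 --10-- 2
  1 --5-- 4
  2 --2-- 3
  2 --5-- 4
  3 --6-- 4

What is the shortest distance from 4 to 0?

Using Dijkstra's algorithm from vertex 4:
Shortest path: 4 -> 2 -> 0
Total weight: 5 + 10 = 15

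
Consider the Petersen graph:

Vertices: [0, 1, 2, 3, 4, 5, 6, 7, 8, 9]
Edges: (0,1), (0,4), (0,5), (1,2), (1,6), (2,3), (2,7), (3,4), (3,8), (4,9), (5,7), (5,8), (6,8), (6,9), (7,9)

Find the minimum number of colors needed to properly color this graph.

The Petersen graph contains odd cycles (e.g. the outer 5-cycle), so chi >= 3.
A proper 3-coloring exists (it is a well-known 3-chromatic graph).
Chromatic number = 3.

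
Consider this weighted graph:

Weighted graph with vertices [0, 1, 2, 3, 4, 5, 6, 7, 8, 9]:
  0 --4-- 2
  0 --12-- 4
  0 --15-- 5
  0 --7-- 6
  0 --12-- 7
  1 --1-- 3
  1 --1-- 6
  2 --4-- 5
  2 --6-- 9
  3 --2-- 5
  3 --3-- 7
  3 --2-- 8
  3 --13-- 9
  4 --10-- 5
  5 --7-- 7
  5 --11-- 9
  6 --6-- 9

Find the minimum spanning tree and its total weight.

Applying Kruskal's algorithm (sort edges by weight, add if no cycle):
  Add (1,6) w=1
  Add (1,3) w=1
  Add (3,5) w=2
  Add (3,8) w=2
  Add (3,7) w=3
  Add (0,2) w=4
  Add (2,5) w=4
  Add (2,9) w=6
  Skip (6,9) w=6 (creates cycle)
  Skip (0,6) w=7 (creates cycle)
  Skip (5,7) w=7 (creates cycle)
  Add (4,5) w=10
  Skip (5,9) w=11 (creates cycle)
  Skip (0,4) w=12 (creates cycle)
  Skip (0,7) w=12 (creates cycle)
  Skip (3,9) w=13 (creates cycle)
  Skip (0,5) w=15 (creates cycle)
MST weight = 33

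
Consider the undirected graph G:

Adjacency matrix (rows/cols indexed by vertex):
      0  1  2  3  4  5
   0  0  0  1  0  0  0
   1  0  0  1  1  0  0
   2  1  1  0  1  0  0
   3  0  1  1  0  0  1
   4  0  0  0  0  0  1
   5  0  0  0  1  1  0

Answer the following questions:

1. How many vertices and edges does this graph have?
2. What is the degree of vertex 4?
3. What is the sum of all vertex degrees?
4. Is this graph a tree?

Count: 6 vertices, 6 edges.
Vertex 4 has neighbors [5], degree = 1.
Handshaking lemma: 2 * 6 = 12.
A tree on 6 vertices has 5 edges. This graph has 6 edges (1 extra). Not a tree.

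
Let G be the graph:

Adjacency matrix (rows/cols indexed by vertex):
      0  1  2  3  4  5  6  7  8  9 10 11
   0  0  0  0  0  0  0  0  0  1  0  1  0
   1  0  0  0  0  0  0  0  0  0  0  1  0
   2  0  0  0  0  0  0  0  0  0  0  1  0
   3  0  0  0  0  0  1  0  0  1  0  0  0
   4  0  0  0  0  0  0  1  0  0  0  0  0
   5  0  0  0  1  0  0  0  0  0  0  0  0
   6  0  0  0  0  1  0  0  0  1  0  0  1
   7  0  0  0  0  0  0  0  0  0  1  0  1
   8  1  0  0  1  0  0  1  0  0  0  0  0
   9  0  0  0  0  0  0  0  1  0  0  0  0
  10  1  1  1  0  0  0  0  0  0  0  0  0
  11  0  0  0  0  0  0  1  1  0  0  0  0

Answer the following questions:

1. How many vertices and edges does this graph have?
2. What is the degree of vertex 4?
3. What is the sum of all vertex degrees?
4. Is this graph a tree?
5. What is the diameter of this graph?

Count: 12 vertices, 11 edges.
Vertex 4 has neighbors [6], degree = 1.
Handshaking lemma: 2 * 11 = 22.
A graph is a tree iff it is connected and has exactly n-1 edges. This graph is connected (all 12 vertices in one component) and has 12-1 = 11 edges. It is a tree.
Diameter (longest shortest path) = 7.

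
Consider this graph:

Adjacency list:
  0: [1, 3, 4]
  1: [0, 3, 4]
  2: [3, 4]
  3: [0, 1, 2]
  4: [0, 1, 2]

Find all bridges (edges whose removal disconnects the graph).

No bridges found. The graph is 2-edge-connected (no single edge removal disconnects it).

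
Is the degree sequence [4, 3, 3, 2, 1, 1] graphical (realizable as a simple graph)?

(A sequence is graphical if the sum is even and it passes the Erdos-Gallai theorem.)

Sum of degrees = 14. Sum is even and passes Erdos-Gallai. The sequence IS graphical.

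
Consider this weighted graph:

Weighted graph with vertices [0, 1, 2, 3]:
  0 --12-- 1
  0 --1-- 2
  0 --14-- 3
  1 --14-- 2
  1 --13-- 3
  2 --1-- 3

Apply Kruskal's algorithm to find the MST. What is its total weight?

Applying Kruskal's algorithm (sort edges by weight, add if no cycle):
  Add (0,2) w=1
  Add (2,3) w=1
  Add (0,1) w=12
  Skip (1,3) w=13 (creates cycle)
  Skip (0,3) w=14 (creates cycle)
  Skip (1,2) w=14 (creates cycle)
MST weight = 14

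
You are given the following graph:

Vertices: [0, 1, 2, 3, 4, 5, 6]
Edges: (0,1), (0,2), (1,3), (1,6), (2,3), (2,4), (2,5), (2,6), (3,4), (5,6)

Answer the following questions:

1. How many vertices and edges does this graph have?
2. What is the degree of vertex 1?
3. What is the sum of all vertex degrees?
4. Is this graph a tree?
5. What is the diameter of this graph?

Count: 7 vertices, 10 edges.
Vertex 1 has neighbors [0, 3, 6], degree = 3.
Handshaking lemma: 2 * 10 = 20.
A tree on 7 vertices has 6 edges. This graph has 10 edges (4 extra). Not a tree.
Diameter (longest shortest path) = 2.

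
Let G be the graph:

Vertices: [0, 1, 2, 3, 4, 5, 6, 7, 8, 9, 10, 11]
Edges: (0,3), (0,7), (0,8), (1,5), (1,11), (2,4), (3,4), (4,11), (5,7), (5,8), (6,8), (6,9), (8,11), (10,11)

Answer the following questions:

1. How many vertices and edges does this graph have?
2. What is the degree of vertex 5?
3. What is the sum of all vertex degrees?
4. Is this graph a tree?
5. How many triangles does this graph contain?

Count: 12 vertices, 14 edges.
Vertex 5 has neighbors [1, 7, 8], degree = 3.
Handshaking lemma: 2 * 14 = 28.
A tree on 12 vertices has 11 edges. This graph has 14 edges (3 extra). Not a tree.
Number of triangles = 0.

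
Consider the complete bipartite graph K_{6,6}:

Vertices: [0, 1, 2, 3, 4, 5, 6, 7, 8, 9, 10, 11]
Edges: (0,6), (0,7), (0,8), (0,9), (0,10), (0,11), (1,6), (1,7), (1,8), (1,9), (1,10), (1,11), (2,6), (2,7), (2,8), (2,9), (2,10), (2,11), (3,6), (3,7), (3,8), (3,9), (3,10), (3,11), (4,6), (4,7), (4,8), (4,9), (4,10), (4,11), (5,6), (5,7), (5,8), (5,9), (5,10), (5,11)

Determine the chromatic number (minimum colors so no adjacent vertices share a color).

K_{6,6} is bipartite: vertices split into two independent sets of size 6 and 6.
Color one set 0, the other 1. No adjacent vertices share a color.
Chromatic number = 2.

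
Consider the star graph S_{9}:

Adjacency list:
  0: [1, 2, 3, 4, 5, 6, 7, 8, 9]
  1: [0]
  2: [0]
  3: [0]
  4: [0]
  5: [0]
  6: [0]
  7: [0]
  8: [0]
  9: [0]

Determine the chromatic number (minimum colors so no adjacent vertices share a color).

S_{9} has one hub adjacent to 9 leaves; leaves are pairwise non-adjacent.
Color the hub 0 and every leaf 1.
Chromatic number = 2.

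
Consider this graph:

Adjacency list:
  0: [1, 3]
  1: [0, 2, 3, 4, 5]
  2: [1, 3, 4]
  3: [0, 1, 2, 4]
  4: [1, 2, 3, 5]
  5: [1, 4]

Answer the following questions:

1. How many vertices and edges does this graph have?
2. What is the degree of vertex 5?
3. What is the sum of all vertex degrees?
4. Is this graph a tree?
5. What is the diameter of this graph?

Count: 6 vertices, 10 edges.
Vertex 5 has neighbors [1, 4], degree = 2.
Handshaking lemma: 2 * 10 = 20.
A tree on 6 vertices has 5 edges. This graph has 10 edges (5 extra). Not a tree.
Diameter (longest shortest path) = 2.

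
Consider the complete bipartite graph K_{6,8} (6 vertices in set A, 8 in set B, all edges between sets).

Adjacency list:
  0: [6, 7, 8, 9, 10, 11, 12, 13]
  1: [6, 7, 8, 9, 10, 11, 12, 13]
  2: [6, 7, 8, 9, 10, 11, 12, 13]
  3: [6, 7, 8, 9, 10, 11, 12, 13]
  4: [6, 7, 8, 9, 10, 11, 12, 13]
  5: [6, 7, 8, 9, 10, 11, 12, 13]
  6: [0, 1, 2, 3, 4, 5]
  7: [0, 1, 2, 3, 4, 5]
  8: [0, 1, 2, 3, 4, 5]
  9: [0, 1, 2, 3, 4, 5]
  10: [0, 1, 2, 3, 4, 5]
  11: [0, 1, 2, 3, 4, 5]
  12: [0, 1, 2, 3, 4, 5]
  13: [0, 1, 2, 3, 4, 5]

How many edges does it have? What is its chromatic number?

K_{6,8} has 6 * 8 = 48 edges.
Bipartite graphs have chromatic number 2 (color each partition differently).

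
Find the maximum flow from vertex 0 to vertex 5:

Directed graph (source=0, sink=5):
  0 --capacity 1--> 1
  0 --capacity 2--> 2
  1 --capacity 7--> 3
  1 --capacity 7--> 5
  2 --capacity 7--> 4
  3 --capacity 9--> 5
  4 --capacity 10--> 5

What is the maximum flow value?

Computing max flow:
  Flow on (0->1): 1/1
  Flow on (0->2): 2/2
  Flow on (1->5): 1/7
  Flow on (2->4): 2/7
  Flow on (4->5): 2/10
Maximum flow = 3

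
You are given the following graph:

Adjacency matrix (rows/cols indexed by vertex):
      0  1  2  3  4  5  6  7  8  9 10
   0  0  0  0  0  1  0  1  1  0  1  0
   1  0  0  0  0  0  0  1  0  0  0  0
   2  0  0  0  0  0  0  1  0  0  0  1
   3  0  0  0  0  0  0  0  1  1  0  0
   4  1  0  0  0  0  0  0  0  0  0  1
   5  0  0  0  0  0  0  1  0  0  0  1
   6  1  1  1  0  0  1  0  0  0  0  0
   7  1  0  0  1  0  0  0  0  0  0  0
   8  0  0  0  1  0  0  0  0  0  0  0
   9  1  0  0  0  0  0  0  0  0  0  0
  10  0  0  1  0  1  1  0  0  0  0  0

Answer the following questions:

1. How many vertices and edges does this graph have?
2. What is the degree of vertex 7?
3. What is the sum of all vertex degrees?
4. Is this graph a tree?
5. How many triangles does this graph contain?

Count: 11 vertices, 12 edges.
Vertex 7 has neighbors [0, 3], degree = 2.
Handshaking lemma: 2 * 12 = 24.
A tree on 11 vertices has 10 edges. This graph has 12 edges (2 extra). Not a tree.
Number of triangles = 0.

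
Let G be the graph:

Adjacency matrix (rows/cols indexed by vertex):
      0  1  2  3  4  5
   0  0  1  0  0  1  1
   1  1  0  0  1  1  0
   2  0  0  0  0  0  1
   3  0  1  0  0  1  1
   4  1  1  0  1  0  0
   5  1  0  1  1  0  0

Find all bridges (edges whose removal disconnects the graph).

A bridge is an edge whose removal increases the number of connected components.
Bridges found: (2,5)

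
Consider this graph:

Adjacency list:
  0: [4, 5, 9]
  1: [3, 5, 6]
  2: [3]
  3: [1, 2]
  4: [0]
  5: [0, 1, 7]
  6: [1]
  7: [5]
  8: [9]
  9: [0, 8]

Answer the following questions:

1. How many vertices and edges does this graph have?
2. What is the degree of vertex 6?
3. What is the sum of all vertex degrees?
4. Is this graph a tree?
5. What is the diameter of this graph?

Count: 10 vertices, 9 edges.
Vertex 6 has neighbors [1], degree = 1.
Handshaking lemma: 2 * 9 = 18.
A graph is a tree iff it is connected and has exactly n-1 edges. This graph is connected (all 10 vertices in one component) and has 10-1 = 9 edges. It is a tree.
Diameter (longest shortest path) = 6.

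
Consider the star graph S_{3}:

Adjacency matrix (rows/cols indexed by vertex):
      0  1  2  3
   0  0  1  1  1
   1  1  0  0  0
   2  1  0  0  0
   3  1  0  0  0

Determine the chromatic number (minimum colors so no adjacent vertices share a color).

S_{3} has one hub adjacent to 3 leaves; leaves are pairwise non-adjacent.
Color the hub 0 and every leaf 1.
Chromatic number = 2.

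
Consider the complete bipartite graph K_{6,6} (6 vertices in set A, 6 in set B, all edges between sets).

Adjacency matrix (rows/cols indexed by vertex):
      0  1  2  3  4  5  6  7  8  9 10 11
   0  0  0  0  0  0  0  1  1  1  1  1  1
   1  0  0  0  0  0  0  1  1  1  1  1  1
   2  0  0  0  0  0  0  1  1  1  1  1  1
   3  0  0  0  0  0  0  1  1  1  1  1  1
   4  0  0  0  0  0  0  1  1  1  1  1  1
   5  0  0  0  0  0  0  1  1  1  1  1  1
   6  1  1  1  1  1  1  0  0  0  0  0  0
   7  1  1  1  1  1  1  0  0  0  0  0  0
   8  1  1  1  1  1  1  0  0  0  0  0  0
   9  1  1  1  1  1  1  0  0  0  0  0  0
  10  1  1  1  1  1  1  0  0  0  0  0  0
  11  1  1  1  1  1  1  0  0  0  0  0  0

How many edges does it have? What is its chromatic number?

K_{6,6} has 6 * 6 = 36 edges.
Bipartite graphs have chromatic number 2 (color each partition differently).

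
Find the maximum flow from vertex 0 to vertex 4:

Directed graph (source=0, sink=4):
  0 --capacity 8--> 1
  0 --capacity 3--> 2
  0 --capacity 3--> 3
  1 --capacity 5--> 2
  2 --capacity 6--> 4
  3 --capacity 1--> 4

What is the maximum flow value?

Computing max flow:
  Flow on (0->1): 5/8
  Flow on (0->2): 1/3
  Flow on (0->3): 1/3
  Flow on (1->2): 5/5
  Flow on (2->4): 6/6
  Flow on (3->4): 1/1
Maximum flow = 7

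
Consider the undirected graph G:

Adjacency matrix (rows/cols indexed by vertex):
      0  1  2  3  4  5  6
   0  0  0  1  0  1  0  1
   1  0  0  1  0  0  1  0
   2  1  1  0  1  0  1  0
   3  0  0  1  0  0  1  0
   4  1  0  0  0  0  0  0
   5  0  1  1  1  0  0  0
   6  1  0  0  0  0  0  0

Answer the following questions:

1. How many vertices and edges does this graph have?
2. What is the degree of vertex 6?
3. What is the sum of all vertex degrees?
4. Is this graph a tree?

Count: 7 vertices, 8 edges.
Vertex 6 has neighbors [0], degree = 1.
Handshaking lemma: 2 * 8 = 16.
A tree on 7 vertices has 6 edges. This graph has 8 edges (2 extra). Not a tree.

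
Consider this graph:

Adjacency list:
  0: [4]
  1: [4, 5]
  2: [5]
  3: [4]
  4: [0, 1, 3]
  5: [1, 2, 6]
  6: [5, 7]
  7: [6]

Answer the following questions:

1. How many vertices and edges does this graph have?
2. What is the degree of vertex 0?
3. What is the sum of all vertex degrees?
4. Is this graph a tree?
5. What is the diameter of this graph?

Count: 8 vertices, 7 edges.
Vertex 0 has neighbors [4], degree = 1.
Handshaking lemma: 2 * 7 = 14.
A graph is a tree iff it is connected and has exactly n-1 edges. This graph is connected (all 8 vertices in one component) and has 8-1 = 7 edges. It is a tree.
Diameter (longest shortest path) = 5.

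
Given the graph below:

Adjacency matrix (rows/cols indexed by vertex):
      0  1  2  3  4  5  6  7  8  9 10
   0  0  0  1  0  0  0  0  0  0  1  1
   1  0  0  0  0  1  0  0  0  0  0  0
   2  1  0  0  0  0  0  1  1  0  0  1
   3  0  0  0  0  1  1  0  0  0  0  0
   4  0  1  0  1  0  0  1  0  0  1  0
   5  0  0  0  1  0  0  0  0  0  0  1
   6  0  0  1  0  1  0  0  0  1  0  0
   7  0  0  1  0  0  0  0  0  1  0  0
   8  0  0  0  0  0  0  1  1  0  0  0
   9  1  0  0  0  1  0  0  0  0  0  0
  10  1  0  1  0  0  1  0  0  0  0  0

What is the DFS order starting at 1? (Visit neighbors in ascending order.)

DFS from vertex 1 (neighbors processed in ascending order):
Visit order: 1, 4, 3, 5, 10, 0, 2, 6, 8, 7, 9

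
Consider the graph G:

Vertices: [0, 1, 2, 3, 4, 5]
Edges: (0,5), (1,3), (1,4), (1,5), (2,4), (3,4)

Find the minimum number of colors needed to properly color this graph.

The graph has a maximum clique of size 3 (lower bound on chromatic number).
A valid 3-coloring: {0: 0, 1: 0, 2: 0, 3: 2, 4: 1, 5: 1}.
Chromatic number = 3.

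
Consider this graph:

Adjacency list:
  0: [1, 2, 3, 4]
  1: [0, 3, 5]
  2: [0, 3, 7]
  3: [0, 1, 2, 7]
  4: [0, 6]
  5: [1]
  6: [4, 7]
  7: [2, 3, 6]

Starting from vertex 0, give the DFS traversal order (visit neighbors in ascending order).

DFS from vertex 0 (neighbors processed in ascending order):
Visit order: 0, 1, 3, 2, 7, 6, 4, 5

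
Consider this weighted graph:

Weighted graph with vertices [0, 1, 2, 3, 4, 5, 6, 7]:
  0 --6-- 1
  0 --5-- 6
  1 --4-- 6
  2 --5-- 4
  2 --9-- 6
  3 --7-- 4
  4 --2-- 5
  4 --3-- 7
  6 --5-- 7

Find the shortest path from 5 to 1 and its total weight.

Using Dijkstra's algorithm from vertex 5:
Shortest path: 5 -> 4 -> 7 -> 6 -> 1
Total weight: 2 + 3 + 5 + 4 = 14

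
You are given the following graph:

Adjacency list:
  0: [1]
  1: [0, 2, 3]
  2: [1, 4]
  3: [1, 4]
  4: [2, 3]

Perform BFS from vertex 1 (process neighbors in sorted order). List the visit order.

BFS from vertex 1 (neighbors processed in ascending order):
Visit order: 1, 0, 2, 3, 4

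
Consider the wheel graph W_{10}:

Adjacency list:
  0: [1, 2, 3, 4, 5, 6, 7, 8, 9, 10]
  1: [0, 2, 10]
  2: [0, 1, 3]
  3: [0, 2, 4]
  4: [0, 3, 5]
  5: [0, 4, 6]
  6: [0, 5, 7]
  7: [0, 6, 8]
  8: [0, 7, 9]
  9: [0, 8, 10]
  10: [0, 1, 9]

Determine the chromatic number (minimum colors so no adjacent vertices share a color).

W_{10} = C_{10} plus a hub adjacent to every cycle vertex.
The outer cycle needs 2 colors (even cycle); the hub is adjacent to all of them so needs a fresh color.
Chromatic number = 2 + 1 = 3.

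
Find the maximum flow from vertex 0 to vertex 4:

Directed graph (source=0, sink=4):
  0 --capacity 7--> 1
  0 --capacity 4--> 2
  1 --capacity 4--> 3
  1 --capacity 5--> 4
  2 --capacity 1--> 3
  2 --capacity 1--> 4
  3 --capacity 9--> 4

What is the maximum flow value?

Computing max flow:
  Flow on (0->1): 7/7
  Flow on (0->2): 2/4
  Flow on (1->3): 2/4
  Flow on (1->4): 5/5
  Flow on (2->3): 1/1
  Flow on (2->4): 1/1
  Flow on (3->4): 3/9
Maximum flow = 9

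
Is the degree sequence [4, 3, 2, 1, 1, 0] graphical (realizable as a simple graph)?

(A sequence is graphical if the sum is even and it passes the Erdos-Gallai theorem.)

Sum of degrees = 11. Sum is odd, so the sequence is NOT graphical.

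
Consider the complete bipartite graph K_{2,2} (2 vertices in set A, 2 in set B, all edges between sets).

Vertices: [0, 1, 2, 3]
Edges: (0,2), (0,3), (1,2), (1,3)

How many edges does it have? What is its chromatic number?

K_{2,2} has 2 * 2 = 4 edges.
Bipartite graphs have chromatic number 2 (color each partition differently).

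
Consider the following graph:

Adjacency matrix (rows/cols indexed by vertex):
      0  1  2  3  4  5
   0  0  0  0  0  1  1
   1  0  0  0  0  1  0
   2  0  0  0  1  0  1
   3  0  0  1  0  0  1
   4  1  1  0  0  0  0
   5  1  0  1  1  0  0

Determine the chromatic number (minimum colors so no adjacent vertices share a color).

The graph has a maximum clique of size 3 (lower bound on chromatic number).
A valid 3-coloring: {0: 1, 1: 1, 2: 1, 3: 2, 4: 0, 5: 0}.
Chromatic number = 3.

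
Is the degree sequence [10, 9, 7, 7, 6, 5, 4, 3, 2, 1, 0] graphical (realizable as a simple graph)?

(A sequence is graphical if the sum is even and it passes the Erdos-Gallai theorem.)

Sum of degrees = 54. Sum is even but fails Erdos-Gallai. The sequence is NOT graphical.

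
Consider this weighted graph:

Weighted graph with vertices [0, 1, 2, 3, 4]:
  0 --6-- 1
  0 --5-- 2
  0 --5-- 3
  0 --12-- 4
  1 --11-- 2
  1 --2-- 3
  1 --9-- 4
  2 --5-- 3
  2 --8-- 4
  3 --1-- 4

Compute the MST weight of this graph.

Applying Kruskal's algorithm (sort edges by weight, add if no cycle):
  Add (3,4) w=1
  Add (1,3) w=2
  Add (0,3) w=5
  Add (0,2) w=5
  Skip (2,3) w=5 (creates cycle)
  Skip (0,1) w=6 (creates cycle)
  Skip (2,4) w=8 (creates cycle)
  Skip (1,4) w=9 (creates cycle)
  Skip (1,2) w=11 (creates cycle)
  Skip (0,4) w=12 (creates cycle)
MST weight = 13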